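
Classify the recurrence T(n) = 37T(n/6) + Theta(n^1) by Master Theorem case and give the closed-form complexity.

Master Theorem for T(n) = 37T(n/6) + O(n^1):

a = 37, b = 6, c = 1
log_b(a) = log_6(37) = 2.0153

Case 1: c = 1 < log_6(37) = 2.0153
T(n) = O(n^(log_6 37))

For T(n) = 37T(n/6) + O(n^1): log_6(37) = 2.0153. This is Case 1 of the Master Theorem (c < log_b(a), work dominated by leaves), giving O(n^(log_6 37)).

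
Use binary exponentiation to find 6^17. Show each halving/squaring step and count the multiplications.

Computing 6^17 by squaring (build up from 6^1; each line after the first costs one multiplication):

6^1 = 6
6^2 = (6^1)^2 = 6^2 = 36
6^4 = (6^2)^2 = 36^2 = 1296
6^8 = (6^4)^2 = 1296^2 = 1679616
6^16 = (6^8)^2 = 1679616^2 = 2821109907456
6^17 = 6 * 6^16 = 6 * 2821109907456 = 16926659444736

Result: 16926659444736
Multiplications needed: 5 (5 lines after 6^1)

6^17 = 16926659444736. Using exponentiation by squaring, this requires 5 multiplications. The key idea: if the exponent is even, square the half-power; if odd, multiply by the base once.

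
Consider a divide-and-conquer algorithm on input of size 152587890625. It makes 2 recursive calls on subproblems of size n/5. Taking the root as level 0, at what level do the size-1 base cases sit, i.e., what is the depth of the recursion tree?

For divide and conquer with division factor 5:

Problem sizes at each level:
Level 0: 152587890625
Level 1: 30517578125
Level 2: 6103515625
Level 3: 1220703125
Level 4: 244140625
Level 5: 48828125
Level 6: 9765625
Level 7: 1953125
Level 8: 390625
Level 9: 78125
Level 10: 15625
Level 11: 3125
Level 12: 625
Level 13: 125
Level 14: 25
Level 15: 5
Level 16: 1

The root is level 0 and the size-1 base case is level 16 (the tree spans levels 0 through 16, i.e. 17 levels counting the root), so the depth is the number of divisions: log_5(152587890625) = 16

The recursion tree depth is log_5(152587890625) = 16. At each level, the problem size is divided by 5, so it takes 16 divisions to reduce to a base case of size 1. The algorithm makes 2 recursive calls at each level.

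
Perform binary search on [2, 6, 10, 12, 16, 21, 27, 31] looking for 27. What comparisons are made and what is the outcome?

Binary search for 27 in [2, 6, 10, 12, 16, 21, 27, 31]:

lo=0, hi=7, mid=3, arr[mid]=12 -> 12 < 27, search right half
lo=4, hi=7, mid=5, arr[mid]=21 -> 21 < 27, search right half
lo=6, hi=7, mid=6, arr[mid]=27 -> Found target at index 6!

Binary search finds 27 at index 6 after 3 comparisons. The search repeatedly halves the search space by comparing with the middle element.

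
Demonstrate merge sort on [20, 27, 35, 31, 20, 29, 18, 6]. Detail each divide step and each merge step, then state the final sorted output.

Merge sort trace:

Split: [20, 27, 35, 31, 20, 29, 18, 6] -> [20, 27, 35, 31] and [20, 29, 18, 6]
  Split: [20, 27, 35, 31] -> [20, 27] and [35, 31]
    Split: [20, 27] -> [20] and [27]
    Merge: [20] + [27] -> [20, 27]
    Split: [35, 31] -> [35] and [31]
    Merge: [35] + [31] -> [31, 35]
  Merge: [20, 27] + [31, 35] -> [20, 27, 31, 35]
  Split: [20, 29, 18, 6] -> [20, 29] and [18, 6]
    Split: [20, 29] -> [20] and [29]
    Merge: [20] + [29] -> [20, 29]
    Split: [18, 6] -> [18] and [6]
    Merge: [18] + [6] -> [6, 18]
  Merge: [20, 29] + [6, 18] -> [6, 18, 20, 29]
Merge: [20, 27, 31, 35] + [6, 18, 20, 29] -> [6, 18, 20, 20, 27, 29, 31, 35]

Final sorted array: [6, 18, 20, 20, 27, 29, 31, 35]

The merge sort proceeds by recursively splitting the array and merging sorted halves.
After all merges, the sorted array is [6, 18, 20, 20, 27, 29, 31, 35].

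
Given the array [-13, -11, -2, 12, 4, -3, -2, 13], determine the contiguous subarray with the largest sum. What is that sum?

Using Kadane's algorithm on [-13, -11, -2, 12, 4, -3, -2, 13]:

Scanning through the array:
Position 1 (value -11): max_ending_here = -11, max_so_far = -11
Position 2 (value -2): max_ending_here = -2, max_so_far = -2
Position 3 (value 12): max_ending_here = 12, max_so_far = 12
Position 4 (value 4): max_ending_here = 16, max_so_far = 16
Position 5 (value -3): max_ending_here = 13, max_so_far = 16
Position 6 (value -2): max_ending_here = 11, max_so_far = 16
Position 7 (value 13): max_ending_here = 24, max_so_far = 24

Maximum subarray: [12, 4, -3, -2, 13]
Maximum sum: 24

The maximum subarray is [12, 4, -3, -2, 13] with sum 24. This subarray runs from index 3 to index 7.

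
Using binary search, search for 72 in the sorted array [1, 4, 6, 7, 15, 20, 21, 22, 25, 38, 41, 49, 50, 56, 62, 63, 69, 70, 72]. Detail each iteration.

Binary search for 72 in [1, 4, 6, 7, 15, 20, 21, 22, 25, 38, 41, 49, 50, 56, 62, 63, 69, 70, 72]:

lo=0, hi=18, mid=9, arr[mid]=38 -> 38 < 72, search right half
lo=10, hi=18, mid=14, arr[mid]=62 -> 62 < 72, search right half
lo=15, hi=18, mid=16, arr[mid]=69 -> 69 < 72, search right half
lo=17, hi=18, mid=17, arr[mid]=70 -> 70 < 72, search right half
lo=18, hi=18, mid=18, arr[mid]=72 -> Found target at index 18!

Binary search finds 72 at index 18 after 5 comparisons. The search repeatedly halves the search space by comparing with the middle element.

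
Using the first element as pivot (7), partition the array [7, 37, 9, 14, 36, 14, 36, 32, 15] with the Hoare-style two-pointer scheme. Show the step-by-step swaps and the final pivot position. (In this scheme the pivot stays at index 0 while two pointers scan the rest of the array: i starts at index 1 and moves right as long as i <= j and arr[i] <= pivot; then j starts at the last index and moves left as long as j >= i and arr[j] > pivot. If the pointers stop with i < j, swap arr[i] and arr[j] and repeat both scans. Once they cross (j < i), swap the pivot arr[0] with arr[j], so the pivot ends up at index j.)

Hoare-style two-pointer partition with pivot = 7:

Initial array: [7, 37, 9, 14, 36, 14, 36, 32, 15]

Pointers start at i = 1, j = 8.
i ends at 1, j ends at 0: the pointers have crossed (j < i), so scanning stops.

j = 0, so swapping arr[0] with arr[j] leaves the pivot at position 0: [7, 37, 9, 14, 36, 14, 36, 32, 15]
Pivot position: 0

After partitioning with pivot 7, the array becomes [7, 37, 9, 14, 36, 14, 36, 32, 15]. The pivot is placed at index 0. All elements to the left of the pivot are <= 7, and all elements to the right are > 7.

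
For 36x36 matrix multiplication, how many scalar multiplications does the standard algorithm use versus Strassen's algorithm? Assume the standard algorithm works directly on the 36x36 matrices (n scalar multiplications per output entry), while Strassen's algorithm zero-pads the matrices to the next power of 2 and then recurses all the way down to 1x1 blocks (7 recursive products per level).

Matrix multiplication for 36x36 matrices:

Strassen's algorithm requires power-of-2 dimensions. Pad 36x36 to 64x64 (next power of 2).

Standard algorithm: 36^3 = 46656 multiplications
Strassen's algorithm: 7^(log2(64)) = 7^6 = 117649 multiplications
Difference: 46656 - 117649 = -70993 (Strassen uses MORE here due to padding overhead — for small or just-over-power-of-2 n, padding can outweigh the per-level savings)

Standard: 46656 multiplications (36^3). Strassen: 117649 multiplications (7^6, after padding to 64x64). Strassen reduces 8 recursive multiplications to 7 at each level.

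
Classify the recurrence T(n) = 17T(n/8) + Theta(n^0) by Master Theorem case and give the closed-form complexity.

Master Theorem for T(n) = 17T(n/8) + O(n^0):

a = 17, b = 8, c = 0
log_b(a) = log_8(17) = 1.3625

Case 1: c = 0 < log_8(17) = 1.3625
T(n) = O(n^(log_8 17))

For T(n) = 17T(n/8) + O(n^0): log_8(17) = 1.3625. This is Case 1 of the Master Theorem (c < log_b(a), work dominated by leaves), giving O(n^(log_8 17)).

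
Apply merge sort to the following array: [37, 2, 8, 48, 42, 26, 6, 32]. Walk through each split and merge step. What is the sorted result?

Merge sort trace:

Split: [37, 2, 8, 48, 42, 26, 6, 32] -> [37, 2, 8, 48] and [42, 26, 6, 32]
  Split: [37, 2, 8, 48] -> [37, 2] and [8, 48]
    Split: [37, 2] -> [37] and [2]
    Merge: [37] + [2] -> [2, 37]
    Split: [8, 48] -> [8] and [48]
    Merge: [8] + [48] -> [8, 48]
  Merge: [2, 37] + [8, 48] -> [2, 8, 37, 48]
  Split: [42, 26, 6, 32] -> [42, 26] and [6, 32]
    Split: [42, 26] -> [42] and [26]
    Merge: [42] + [26] -> [26, 42]
    Split: [6, 32] -> [6] and [32]
    Merge: [6] + [32] -> [6, 32]
  Merge: [26, 42] + [6, 32] -> [6, 26, 32, 42]
Merge: [2, 8, 37, 48] + [6, 26, 32, 42] -> [2, 6, 8, 26, 32, 37, 42, 48]

Final sorted array: [2, 6, 8, 26, 32, 37, 42, 48]

The merge sort proceeds by recursively splitting the array and merging sorted halves.
After all merges, the sorted array is [2, 6, 8, 26, 32, 37, 42, 48].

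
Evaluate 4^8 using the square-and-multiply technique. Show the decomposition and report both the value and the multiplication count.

Computing 4^8 by squaring (build up from 4^1; each line after the first costs one multiplication):

4^1 = 4
4^2 = (4^1)^2 = 4^2 = 16
4^4 = (4^2)^2 = 16^2 = 256
4^8 = (4^4)^2 = 256^2 = 65536

Result: 65536
Multiplications needed: 3 (3 lines after 4^1)

4^8 = 65536. Using exponentiation by squaring, this requires 3 multiplications. The key idea: if the exponent is even, square the half-power; if odd, multiply by the base once.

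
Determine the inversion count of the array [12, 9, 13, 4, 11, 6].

Finding inversions in [12, 9, 13, 4, 11, 6]:

(0, 1): arr[0]=12 > arr[1]=9
(0, 3): arr[0]=12 > arr[3]=4
(0, 4): arr[0]=12 > arr[4]=11
(0, 5): arr[0]=12 > arr[5]=6
(1, 3): arr[1]=9 > arr[3]=4
(1, 5): arr[1]=9 > arr[5]=6
(2, 3): arr[2]=13 > arr[3]=4
(2, 4): arr[2]=13 > arr[4]=11
(2, 5): arr[2]=13 > arr[5]=6
(4, 5): arr[4]=11 > arr[5]=6

Total inversions: 10

The array has 10 inversion(s): (0,1), (0,3), (0,4), (0,5), (1,3), (1,5), (2,3), (2,4), (2,5), (4,5). Each pair (i,j) satisfies i < j and arr[i] > arr[j].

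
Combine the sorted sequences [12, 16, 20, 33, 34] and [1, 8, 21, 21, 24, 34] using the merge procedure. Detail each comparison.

Merging process:

Compare 12 vs 1: take 1 from right. Merged: [1]
Compare 12 vs 8: take 8 from right. Merged: [1, 8]
Compare 12 vs 21: take 12 from left. Merged: [1, 8, 12]
Compare 16 vs 21: take 16 from left. Merged: [1, 8, 12, 16]
Compare 20 vs 21: take 20 from left. Merged: [1, 8, 12, 16, 20]
Compare 33 vs 21: take 21 from right. Merged: [1, 8, 12, 16, 20, 21]
Compare 33 vs 21: take 21 from right. Merged: [1, 8, 12, 16, 20, 21, 21]
Compare 33 vs 24: take 24 from right. Merged: [1, 8, 12, 16, 20, 21, 21, 24]
Compare 33 vs 34: take 33 from left. Merged: [1, 8, 12, 16, 20, 21, 21, 24, 33]
Compare 34 vs 34: take 34 from left. Merged: [1, 8, 12, 16, 20, 21, 21, 24, 33, 34]
Append remaining from right: [34]. Merged: [1, 8, 12, 16, 20, 21, 21, 24, 33, 34, 34]

Final merged array: [1, 8, 12, 16, 20, 21, 21, 24, 33, 34, 34]
Total comparisons: 10

The merged array is [1, 8, 12, 16, 20, 21, 21, 24, 33, 34, 34], requiring 10 comparisons. The merge step runs in O(n) time where n is the total number of elements.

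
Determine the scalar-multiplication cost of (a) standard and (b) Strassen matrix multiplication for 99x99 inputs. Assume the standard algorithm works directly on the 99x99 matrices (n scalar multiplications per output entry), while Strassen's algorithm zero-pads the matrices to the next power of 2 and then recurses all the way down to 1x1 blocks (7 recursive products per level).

Matrix multiplication for 99x99 matrices:

Strassen's algorithm requires power-of-2 dimensions. Pad 99x99 to 128x128 (next power of 2).

Standard algorithm: 99^3 = 970299 multiplications
Strassen's algorithm: 7^(log2(128)) = 7^7 = 823543 multiplications
Savings: 970299 - 823543 = 146756 multiplications

Standard: 970299 multiplications (99^3). Strassen: 823543 multiplications (7^7, after padding to 128x128). Strassen reduces 8 recursive multiplications to 7 at each level.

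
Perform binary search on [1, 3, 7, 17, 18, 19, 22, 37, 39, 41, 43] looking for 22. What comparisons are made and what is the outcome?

Binary search for 22 in [1, 3, 7, 17, 18, 19, 22, 37, 39, 41, 43]:

lo=0, hi=10, mid=5, arr[mid]=19 -> 19 < 22, search right half
lo=6, hi=10, mid=8, arr[mid]=39 -> 39 > 22, search left half
lo=6, hi=7, mid=6, arr[mid]=22 -> Found target at index 6!

Binary search finds 22 at index 6 after 3 comparisons. The search repeatedly halves the search space by comparing with the middle element.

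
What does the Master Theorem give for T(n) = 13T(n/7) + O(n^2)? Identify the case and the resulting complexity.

Master Theorem for T(n) = 13T(n/7) + O(n^2):

a = 13, b = 7, c = 2
log_b(a) = log_7(13) = 1.3181

Case 3: c = 2 > log_7(13) = 1.3181
T(n) = O(n^2) = O(n^2)

For T(n) = 13T(n/7) + O(n^2): log_7(13) = 1.3181. This is Case 3 of the Master Theorem (c > log_b(a), work dominated by root), giving O(n^2).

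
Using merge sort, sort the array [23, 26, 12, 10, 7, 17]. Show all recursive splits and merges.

Merge sort trace:

Split: [23, 26, 12, 10, 7, 17] -> [23, 26, 12] and [10, 7, 17]
  Split: [23, 26, 12] -> [23] and [26, 12]
    Split: [26, 12] -> [26] and [12]
    Merge: [26] + [12] -> [12, 26]
  Merge: [23] + [12, 26] -> [12, 23, 26]
  Split: [10, 7, 17] -> [10] and [7, 17]
    Split: [7, 17] -> [7] and [17]
    Merge: [7] + [17] -> [7, 17]
  Merge: [10] + [7, 17] -> [7, 10, 17]
Merge: [12, 23, 26] + [7, 10, 17] -> [7, 10, 12, 17, 23, 26]

Final sorted array: [7, 10, 12, 17, 23, 26]

The merge sort proceeds by recursively splitting the array and merging sorted halves.
After all merges, the sorted array is [7, 10, 12, 17, 23, 26].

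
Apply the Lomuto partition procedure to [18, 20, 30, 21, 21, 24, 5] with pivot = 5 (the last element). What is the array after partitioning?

Lomuto partition with pivot = 5:

Initial array: [18, 20, 30, 21, 21, 24, 5]

arr[0]=18 > 5: no swap
arr[1]=20 > 5: no swap
arr[2]=30 > 5: no swap
arr[3]=21 > 5: no swap
arr[4]=21 > 5: no swap
arr[5]=24 > 5: no swap

Place pivot at position 0: [5, 20, 30, 21, 21, 24, 18]
Pivot position: 0

After partitioning with pivot 5, the array becomes [5, 20, 30, 21, 21, 24, 18]. The pivot is placed at index 0. All elements to the left of the pivot are <= 5, and all elements to the right are > 5.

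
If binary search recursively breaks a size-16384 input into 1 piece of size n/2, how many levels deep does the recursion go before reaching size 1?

For divide and conquer with division factor 2:

Problem sizes at each level:
Level 0: 16384
Level 1: 8192
Level 2: 4096
Level 3: 2048
Level 4: 1024
Level 5: 512
Level 6: 256
Level 7: 128
Level 8: 64
Level 9: 32
Level 10: 16
Level 11: 8
Level 12: 4
Level 13: 2
Level 14: 1

The root is level 0 and the size-1 base case is level 14 (the tree spans levels 0 through 14, i.e. 15 levels counting the root), so the depth is the number of divisions: log_2(16384) = 14

The recursion tree depth is log_2(16384) = 14. At each level, the problem size is divided by 2, so it takes 14 divisions to reduce to a base case of size 1. The algorithm makes 1 recursive call at each level.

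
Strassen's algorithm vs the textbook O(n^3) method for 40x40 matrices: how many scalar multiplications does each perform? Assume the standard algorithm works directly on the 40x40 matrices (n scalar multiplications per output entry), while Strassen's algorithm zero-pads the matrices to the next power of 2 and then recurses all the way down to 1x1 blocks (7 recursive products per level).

Matrix multiplication for 40x40 matrices:

Strassen's algorithm requires power-of-2 dimensions. Pad 40x40 to 64x64 (next power of 2).

Standard algorithm: 40^3 = 64000 multiplications
Strassen's algorithm: 7^(log2(64)) = 7^6 = 117649 multiplications
Difference: 64000 - 117649 = -53649 (Strassen uses MORE here due to padding overhead — for small or just-over-power-of-2 n, padding can outweigh the per-level savings)

Standard: 64000 multiplications (40^3). Strassen: 117649 multiplications (7^6, after padding to 64x64). Strassen reduces 8 recursive multiplications to 7 at each level.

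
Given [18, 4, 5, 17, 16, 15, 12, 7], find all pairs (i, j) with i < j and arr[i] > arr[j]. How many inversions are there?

Finding inversions in [18, 4, 5, 17, 16, 15, 12, 7]:

(0, 1): arr[0]=18 > arr[1]=4
(0, 2): arr[0]=18 > arr[2]=5
(0, 3): arr[0]=18 > arr[3]=17
(0, 4): arr[0]=18 > arr[4]=16
(0, 5): arr[0]=18 > arr[5]=15
(0, 6): arr[0]=18 > arr[6]=12
(0, 7): arr[0]=18 > arr[7]=7
(3, 4): arr[3]=17 > arr[4]=16
(3, 5): arr[3]=17 > arr[5]=15
(3, 6): arr[3]=17 > arr[6]=12
(3, 7): arr[3]=17 > arr[7]=7
(4, 5): arr[4]=16 > arr[5]=15
(4, 6): arr[4]=16 > arr[6]=12
(4, 7): arr[4]=16 > arr[7]=7
(5, 6): arr[5]=15 > arr[6]=12
(5, 7): arr[5]=15 > arr[7]=7
(6, 7): arr[6]=12 > arr[7]=7

Total inversions: 17

The array has 17 inversion(s): (0,1), (0,2), (0,3), (0,4), (0,5), (0,6), (0,7), (3,4), (3,5), (3,6), (3,7), (4,5), (4,6), (4,7), (5,6), (5,7), (6,7). Each pair (i,j) satisfies i < j and arr[i] > arr[j].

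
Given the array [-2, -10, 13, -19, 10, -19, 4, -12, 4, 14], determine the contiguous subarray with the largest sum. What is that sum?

Using Kadane's algorithm on [-2, -10, 13, -19, 10, -19, 4, -12, 4, 14]:

Scanning through the array:
Position 1 (value -10): max_ending_here = -10, max_so_far = -2
Position 2 (value 13): max_ending_here = 13, max_so_far = 13
Position 3 (value -19): max_ending_here = -6, max_so_far = 13
Position 4 (value 10): max_ending_here = 10, max_so_far = 13
Position 5 (value -19): max_ending_here = -9, max_so_far = 13
Position 6 (value 4): max_ending_here = 4, max_so_far = 13
Position 7 (value -12): max_ending_here = -8, max_so_far = 13
Position 8 (value 4): max_ending_here = 4, max_so_far = 13
Position 9 (value 14): max_ending_here = 18, max_so_far = 18

Maximum subarray: [4, 14]
Maximum sum: 18

The maximum subarray is [4, 14] with sum 18. This subarray runs from index 8 to index 9.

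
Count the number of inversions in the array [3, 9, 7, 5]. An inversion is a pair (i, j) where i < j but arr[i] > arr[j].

Finding inversions in [3, 9, 7, 5]:

(1, 2): arr[1]=9 > arr[2]=7
(1, 3): arr[1]=9 > arr[3]=5
(2, 3): arr[2]=7 > arr[3]=5

Total inversions: 3

The array has 3 inversion(s): (1,2), (1,3), (2,3). Each pair (i,j) satisfies i < j and arr[i] > arr[j].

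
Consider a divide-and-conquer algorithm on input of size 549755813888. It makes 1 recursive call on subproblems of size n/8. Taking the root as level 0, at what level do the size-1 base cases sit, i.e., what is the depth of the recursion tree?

For divide and conquer with division factor 8:

Problem sizes at each level:
Level 0: 549755813888
Level 1: 68719476736
Level 2: 8589934592
Level 3: 1073741824
Level 4: 134217728
Level 5: 16777216
Level 6: 2097152
Level 7: 262144
Level 8: 32768
Level 9: 4096
Level 10: 512
Level 11: 64
Level 12: 8
Level 13: 1

The root is level 0 and the size-1 base case is level 13 (the tree spans levels 0 through 13, i.e. 14 levels counting the root), so the depth is the number of divisions: log_8(549755813888) = 13

The recursion tree depth is log_8(549755813888) = 13. At each level, the problem size is divided by 8, so it takes 13 divisions to reduce to a base case of size 1. The algorithm makes 1 recursive call at each level.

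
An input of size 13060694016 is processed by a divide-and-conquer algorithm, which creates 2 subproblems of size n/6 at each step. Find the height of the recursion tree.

For divide and conquer with division factor 6:

Problem sizes at each level:
Level 0: 13060694016
Level 1: 2176782336
Level 2: 362797056
Level 3: 60466176
Level 4: 10077696
Level 5: 1679616
Level 6: 279936
Level 7: 46656
Level 8: 7776
Level 9: 1296
Level 10: 216
Level 11: 36
Level 12: 6
Level 13: 1

The root is level 0 and the size-1 base case is level 13 (the tree spans levels 0 through 13, i.e. 14 levels counting the root), so the depth is the number of divisions: log_6(13060694016) = 13

The recursion tree depth is log_6(13060694016) = 13. At each level, the problem size is divided by 6, so it takes 13 divisions to reduce to a base case of size 1. The algorithm makes 2 recursive calls at each level.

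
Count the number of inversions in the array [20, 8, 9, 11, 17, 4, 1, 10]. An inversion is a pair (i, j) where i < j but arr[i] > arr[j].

Finding inversions in [20, 8, 9, 11, 17, 4, 1, 10]:

(0, 1): arr[0]=20 > arr[1]=8
(0, 2): arr[0]=20 > arr[2]=9
(0, 3): arr[0]=20 > arr[3]=11
(0, 4): arr[0]=20 > arr[4]=17
(0, 5): arr[0]=20 > arr[5]=4
(0, 6): arr[0]=20 > arr[6]=1
(0, 7): arr[0]=20 > arr[7]=10
(1, 5): arr[1]=8 > arr[5]=4
(1, 6): arr[1]=8 > arr[6]=1
(2, 5): arr[2]=9 > arr[5]=4
(2, 6): arr[2]=9 > arr[6]=1
(3, 5): arr[3]=11 > arr[5]=4
(3, 6): arr[3]=11 > arr[6]=1
(3, 7): arr[3]=11 > arr[7]=10
(4, 5): arr[4]=17 > arr[5]=4
(4, 6): arr[4]=17 > arr[6]=1
(4, 7): arr[4]=17 > arr[7]=10
(5, 6): arr[5]=4 > arr[6]=1

Total inversions: 18

The array has 18 inversion(s): (0,1), (0,2), (0,3), (0,4), (0,5), (0,6), (0,7), (1,5), (1,6), (2,5), (2,6), (3,5), (3,6), (3,7), (4,5), (4,6), (4,7), (5,6). Each pair (i,j) satisfies i < j and arr[i] > arr[j].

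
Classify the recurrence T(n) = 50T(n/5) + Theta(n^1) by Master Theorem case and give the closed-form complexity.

Master Theorem for T(n) = 50T(n/5) + O(n^1):

a = 50, b = 5, c = 1
log_b(a) = log_5(50) = 2.4307

Case 1: c = 1 < log_5(50) = 2.4307
T(n) = O(n^(log_5 50))

For T(n) = 50T(n/5) + O(n^1): log_5(50) = 2.4307. This is Case 1 of the Master Theorem (c < log_b(a), work dominated by leaves), giving O(n^(log_5 50)).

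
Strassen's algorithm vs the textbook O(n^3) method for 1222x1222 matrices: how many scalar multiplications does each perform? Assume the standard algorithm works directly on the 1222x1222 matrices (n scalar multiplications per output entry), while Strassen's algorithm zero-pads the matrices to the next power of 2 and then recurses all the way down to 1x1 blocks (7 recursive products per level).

Matrix multiplication for 1222x1222 matrices:

Strassen's algorithm requires power-of-2 dimensions. Pad 1222x1222 to 2048x2048 (next power of 2).

Standard algorithm: 1222^3 = 1824793048 multiplications
Strassen's algorithm: 7^(log2(2048)) = 7^11 = 1977326743 multiplications
Difference: 1824793048 - 1977326743 = -152533695 (Strassen uses MORE here due to padding overhead — for small or just-over-power-of-2 n, padding can outweigh the per-level savings)

Standard: 1824793048 multiplications (1222^3). Strassen: 1977326743 multiplications (7^11, after padding to 2048x2048). Strassen reduces 8 recursive multiplications to 7 at each level.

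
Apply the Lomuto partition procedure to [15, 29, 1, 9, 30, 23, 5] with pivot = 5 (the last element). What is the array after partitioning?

Lomuto partition with pivot = 5:

Initial array: [15, 29, 1, 9, 30, 23, 5]

arr[0]=15 > 5: no swap
arr[1]=29 > 5: no swap
arr[2]=1 <= 5: swap with position 0, array becomes [1, 29, 15, 9, 30, 23, 5]
arr[3]=9 > 5: no swap
arr[4]=30 > 5: no swap
arr[5]=23 > 5: no swap

Place pivot at position 1: [1, 5, 15, 9, 30, 23, 29]
Pivot position: 1

After partitioning with pivot 5, the array becomes [1, 5, 15, 9, 30, 23, 29]. The pivot is placed at index 1. All elements to the left of the pivot are <= 5, and all elements to the right are > 5.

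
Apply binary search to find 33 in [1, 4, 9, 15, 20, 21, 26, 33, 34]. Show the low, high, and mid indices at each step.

Binary search for 33 in [1, 4, 9, 15, 20, 21, 26, 33, 34]:

lo=0, hi=8, mid=4, arr[mid]=20 -> 20 < 33, search right half
lo=5, hi=8, mid=6, arr[mid]=26 -> 26 < 33, search right half
lo=7, hi=8, mid=7, arr[mid]=33 -> Found target at index 7!

Binary search finds 33 at index 7 after 3 comparisons. The search repeatedly halves the search space by comparing with the middle element.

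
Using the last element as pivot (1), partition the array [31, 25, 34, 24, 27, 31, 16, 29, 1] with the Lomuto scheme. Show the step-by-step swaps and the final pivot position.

Lomuto partition with pivot = 1:

Initial array: [31, 25, 34, 24, 27, 31, 16, 29, 1]

arr[0]=31 > 1: no swap
arr[1]=25 > 1: no swap
arr[2]=34 > 1: no swap
arr[3]=24 > 1: no swap
arr[4]=27 > 1: no swap
arr[5]=31 > 1: no swap
arr[6]=16 > 1: no swap
arr[7]=29 > 1: no swap

Place pivot at position 0: [1, 25, 34, 24, 27, 31, 16, 29, 31]
Pivot position: 0

After partitioning with pivot 1, the array becomes [1, 25, 34, 24, 27, 31, 16, 29, 31]. The pivot is placed at index 0. All elements to the left of the pivot are <= 1, and all elements to the right are > 1.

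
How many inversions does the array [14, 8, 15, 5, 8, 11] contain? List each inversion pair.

Finding inversions in [14, 8, 15, 5, 8, 11]:

(0, 1): arr[0]=14 > arr[1]=8
(0, 3): arr[0]=14 > arr[3]=5
(0, 4): arr[0]=14 > arr[4]=8
(0, 5): arr[0]=14 > arr[5]=11
(1, 3): arr[1]=8 > arr[3]=5
(2, 3): arr[2]=15 > arr[3]=5
(2, 4): arr[2]=15 > arr[4]=8
(2, 5): arr[2]=15 > arr[5]=11

Total inversions: 8

The array has 8 inversion(s): (0,1), (0,3), (0,4), (0,5), (1,3), (2,3), (2,4), (2,5). Each pair (i,j) satisfies i < j and arr[i] > arr[j].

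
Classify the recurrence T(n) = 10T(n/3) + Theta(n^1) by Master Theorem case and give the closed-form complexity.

Master Theorem for T(n) = 10T(n/3) + O(n^1):

a = 10, b = 3, c = 1
log_b(a) = log_3(10) = 2.0959

Case 1: c = 1 < log_3(10) = 2.0959
T(n) = O(n^(log_3 10))

For T(n) = 10T(n/3) + O(n^1): log_3(10) = 2.0959. This is Case 1 of the Master Theorem (c < log_b(a), work dominated by leaves), giving O(n^(log_3 10)).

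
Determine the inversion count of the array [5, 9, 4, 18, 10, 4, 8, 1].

Finding inversions in [5, 9, 4, 18, 10, 4, 8, 1]:

(0, 2): arr[0]=5 > arr[2]=4
(0, 5): arr[0]=5 > arr[5]=4
(0, 7): arr[0]=5 > arr[7]=1
(1, 2): arr[1]=9 > arr[2]=4
(1, 5): arr[1]=9 > arr[5]=4
(1, 6): arr[1]=9 > arr[6]=8
(1, 7): arr[1]=9 > arr[7]=1
(2, 7): arr[2]=4 > arr[7]=1
(3, 4): arr[3]=18 > arr[4]=10
(3, 5): arr[3]=18 > arr[5]=4
(3, 6): arr[3]=18 > arr[6]=8
(3, 7): arr[3]=18 > arr[7]=1
(4, 5): arr[4]=10 > arr[5]=4
(4, 6): arr[4]=10 > arr[6]=8
(4, 7): arr[4]=10 > arr[7]=1
(5, 7): arr[5]=4 > arr[7]=1
(6, 7): arr[6]=8 > arr[7]=1

Total inversions: 17

The array has 17 inversion(s): (0,2), (0,5), (0,7), (1,2), (1,5), (1,6), (1,7), (2,7), (3,4), (3,5), (3,6), (3,7), (4,5), (4,6), (4,7), (5,7), (6,7). Each pair (i,j) satisfies i < j and arr[i] > arr[j].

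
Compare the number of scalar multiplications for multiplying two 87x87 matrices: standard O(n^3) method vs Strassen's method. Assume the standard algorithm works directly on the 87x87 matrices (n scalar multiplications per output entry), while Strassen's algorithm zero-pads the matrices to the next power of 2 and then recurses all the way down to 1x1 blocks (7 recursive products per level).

Matrix multiplication for 87x87 matrices:

Strassen's algorithm requires power-of-2 dimensions. Pad 87x87 to 128x128 (next power of 2).

Standard algorithm: 87^3 = 658503 multiplications
Strassen's algorithm: 7^(log2(128)) = 7^7 = 823543 multiplications
Difference: 658503 - 823543 = -165040 (Strassen uses MORE here due to padding overhead — for small or just-over-power-of-2 n, padding can outweigh the per-level savings)

Standard: 658503 multiplications (87^3). Strassen: 823543 multiplications (7^7, after padding to 128x128). Strassen reduces 8 recursive multiplications to 7 at each level.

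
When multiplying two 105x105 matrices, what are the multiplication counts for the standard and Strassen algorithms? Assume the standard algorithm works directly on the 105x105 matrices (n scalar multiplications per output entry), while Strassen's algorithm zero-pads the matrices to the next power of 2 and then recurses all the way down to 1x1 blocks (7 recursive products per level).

Matrix multiplication for 105x105 matrices:

Strassen's algorithm requires power-of-2 dimensions. Pad 105x105 to 128x128 (next power of 2).

Standard algorithm: 105^3 = 1157625 multiplications
Strassen's algorithm: 7^(log2(128)) = 7^7 = 823543 multiplications
Savings: 1157625 - 823543 = 334082 multiplications

Standard: 1157625 multiplications (105^3). Strassen: 823543 multiplications (7^7, after padding to 128x128). Strassen reduces 8 recursive multiplications to 7 at each level.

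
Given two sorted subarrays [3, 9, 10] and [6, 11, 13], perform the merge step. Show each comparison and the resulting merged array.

Merging process:

Compare 3 vs 6: take 3 from left. Merged: [3]
Compare 9 vs 6: take 6 from right. Merged: [3, 6]
Compare 9 vs 11: take 9 from left. Merged: [3, 6, 9]
Compare 10 vs 11: take 10 from left. Merged: [3, 6, 9, 10]
Append remaining from right: [11, 13]. Merged: [3, 6, 9, 10, 11, 13]

Final merged array: [3, 6, 9, 10, 11, 13]
Total comparisons: 4

The merged array is [3, 6, 9, 10, 11, 13], requiring 4 comparisons. The merge step runs in O(n) time where n is the total number of elements.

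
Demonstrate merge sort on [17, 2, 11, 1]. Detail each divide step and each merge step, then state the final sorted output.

Merge sort trace:

Split: [17, 2, 11, 1] -> [17, 2] and [11, 1]
  Split: [17, 2] -> [17] and [2]
  Merge: [17] + [2] -> [2, 17]
  Split: [11, 1] -> [11] and [1]
  Merge: [11] + [1] -> [1, 11]
Merge: [2, 17] + [1, 11] -> [1, 2, 11, 17]

Final sorted array: [1, 2, 11, 17]

The merge sort proceeds by recursively splitting the array and merging sorted halves.
After all merges, the sorted array is [1, 2, 11, 17].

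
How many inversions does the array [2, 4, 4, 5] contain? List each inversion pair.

Finding inversions in [2, 4, 4, 5]:


Total inversions: 0

The array has 0 inversions. It is already sorted.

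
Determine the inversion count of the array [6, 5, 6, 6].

Finding inversions in [6, 5, 6, 6]:

(0, 1): arr[0]=6 > arr[1]=5

Total inversions: 1

The array has 1 inversion(s): (0,1). Each pair (i,j) satisfies i < j and arr[i] > arr[j].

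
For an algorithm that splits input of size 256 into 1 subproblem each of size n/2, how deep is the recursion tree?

For divide and conquer with division factor 2:

Problem sizes at each level:
Level 0: 256
Level 1: 128
Level 2: 64
Level 3: 32
Level 4: 16
Level 5: 8
Level 6: 4
Level 7: 2
Level 8: 1

The root is level 0 and the size-1 base case is level 8 (the tree spans levels 0 through 8, i.e. 9 levels counting the root), so the depth is the number of divisions: log_2(256) = 8

The recursion tree depth is log_2(256) = 8. At each level, the problem size is divided by 2, so it takes 8 divisions to reduce to a base case of size 1. The algorithm makes 1 recursive call at each level.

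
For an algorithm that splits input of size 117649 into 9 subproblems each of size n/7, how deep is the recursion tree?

For divide and conquer with division factor 7:

Problem sizes at each level:
Level 0: 117649
Level 1: 16807
Level 2: 2401
Level 3: 343
Level 4: 49
Level 5: 7
Level 6: 1

The root is level 0 and the size-1 base case is level 6 (the tree spans levels 0 through 6, i.e. 7 levels counting the root), so the depth is the number of divisions: log_7(117649) = 6

The recursion tree depth is log_7(117649) = 6. At each level, the problem size is divided by 7, so it takes 6 divisions to reduce to a base case of size 1. The algorithm makes 9 recursive calls at each level.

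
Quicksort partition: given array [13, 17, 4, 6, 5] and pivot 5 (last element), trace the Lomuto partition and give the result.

Lomuto partition with pivot = 5:

Initial array: [13, 17, 4, 6, 5]

arr[0]=13 > 5: no swap
arr[1]=17 > 5: no swap
arr[2]=4 <= 5: swap with position 0, array becomes [4, 17, 13, 6, 5]
arr[3]=6 > 5: no swap

Place pivot at position 1: [4, 5, 13, 6, 17]
Pivot position: 1

After partitioning with pivot 5, the array becomes [4, 5, 13, 6, 17]. The pivot is placed at index 1. All elements to the left of the pivot are <= 5, and all elements to the right are > 5.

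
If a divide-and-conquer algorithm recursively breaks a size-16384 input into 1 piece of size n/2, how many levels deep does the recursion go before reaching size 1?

For divide and conquer with division factor 2:

Problem sizes at each level:
Level 0: 16384
Level 1: 8192
Level 2: 4096
Level 3: 2048
Level 4: 1024
Level 5: 512
Level 6: 256
Level 7: 128
Level 8: 64
Level 9: 32
Level 10: 16
Level 11: 8
Level 12: 4
Level 13: 2
Level 14: 1

The root is level 0 and the size-1 base case is level 14 (the tree spans levels 0 through 14, i.e. 15 levels counting the root), so the depth is the number of divisions: log_2(16384) = 14

The recursion tree depth is log_2(16384) = 14. At each level, the problem size is divided by 2, so it takes 14 divisions to reduce to a base case of size 1. The algorithm makes 1 recursive call at each level.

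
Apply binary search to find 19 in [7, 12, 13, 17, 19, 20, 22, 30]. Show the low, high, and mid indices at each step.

Binary search for 19 in [7, 12, 13, 17, 19, 20, 22, 30]:

lo=0, hi=7, mid=3, arr[mid]=17 -> 17 < 19, search right half
lo=4, hi=7, mid=5, arr[mid]=20 -> 20 > 19, search left half
lo=4, hi=4, mid=4, arr[mid]=19 -> Found target at index 4!

Binary search finds 19 at index 4 after 3 comparisons. The search repeatedly halves the search space by comparing with the middle element.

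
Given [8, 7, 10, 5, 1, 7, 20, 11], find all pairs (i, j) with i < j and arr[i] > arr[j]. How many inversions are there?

Finding inversions in [8, 7, 10, 5, 1, 7, 20, 11]:

(0, 1): arr[0]=8 > arr[1]=7
(0, 3): arr[0]=8 > arr[3]=5
(0, 4): arr[0]=8 > arr[4]=1
(0, 5): arr[0]=8 > arr[5]=7
(1, 3): arr[1]=7 > arr[3]=5
(1, 4): arr[1]=7 > arr[4]=1
(2, 3): arr[2]=10 > arr[3]=5
(2, 4): arr[2]=10 > arr[4]=1
(2, 5): arr[2]=10 > arr[5]=7
(3, 4): arr[3]=5 > arr[4]=1
(6, 7): arr[6]=20 > arr[7]=11

Total inversions: 11

The array has 11 inversion(s): (0,1), (0,3), (0,4), (0,5), (1,3), (1,4), (2,3), (2,4), (2,5), (3,4), (6,7). Each pair (i,j) satisfies i < j and arr[i] > arr[j].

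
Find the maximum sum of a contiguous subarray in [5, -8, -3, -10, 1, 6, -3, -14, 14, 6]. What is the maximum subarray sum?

Using Kadane's algorithm on [5, -8, -3, -10, 1, 6, -3, -14, 14, 6]:

Scanning through the array:
Position 1 (value -8): max_ending_here = -3, max_so_far = 5
Position 2 (value -3): max_ending_here = -3, max_so_far = 5
Position 3 (value -10): max_ending_here = -10, max_so_far = 5
Position 4 (value 1): max_ending_here = 1, max_so_far = 5
Position 5 (value 6): max_ending_here = 7, max_so_far = 7
Position 6 (value -3): max_ending_here = 4, max_so_far = 7
Position 7 (value -14): max_ending_here = -10, max_so_far = 7
Position 8 (value 14): max_ending_here = 14, max_so_far = 14
Position 9 (value 6): max_ending_here = 20, max_so_far = 20

Maximum subarray: [14, 6]
Maximum sum: 20

The maximum subarray is [14, 6] with sum 20. This subarray runs from index 8 to index 9.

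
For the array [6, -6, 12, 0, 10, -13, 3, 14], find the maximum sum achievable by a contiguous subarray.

Using Kadane's algorithm on [6, -6, 12, 0, 10, -13, 3, 14]:

Scanning through the array:
Position 1 (value -6): max_ending_here = 0, max_so_far = 6
Position 2 (value 12): max_ending_here = 12, max_so_far = 12
Position 3 (value 0): max_ending_here = 12, max_so_far = 12
Position 4 (value 10): max_ending_here = 22, max_so_far = 22
Position 5 (value -13): max_ending_here = 9, max_so_far = 22
Position 6 (value 3): max_ending_here = 12, max_so_far = 22
Position 7 (value 14): max_ending_here = 26, max_so_far = 26

Maximum subarray: [6, -6, 12, 0, 10, -13, 3, 14]
Maximum sum: 26

The maximum subarray is [6, -6, 12, 0, 10, -13, 3, 14] with sum 26. This subarray runs from index 0 to index 7.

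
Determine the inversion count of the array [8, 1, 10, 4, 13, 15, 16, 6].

Finding inversions in [8, 1, 10, 4, 13, 15, 16, 6]:

(0, 1): arr[0]=8 > arr[1]=1
(0, 3): arr[0]=8 > arr[3]=4
(0, 7): arr[0]=8 > arr[7]=6
(2, 3): arr[2]=10 > arr[3]=4
(2, 7): arr[2]=10 > arr[7]=6
(4, 7): arr[4]=13 > arr[7]=6
(5, 7): arr[5]=15 > arr[7]=6
(6, 7): arr[6]=16 > arr[7]=6

Total inversions: 8

The array has 8 inversion(s): (0,1), (0,3), (0,7), (2,3), (2,7), (4,7), (5,7), (6,7). Each pair (i,j) satisfies i < j and arr[i] > arr[j].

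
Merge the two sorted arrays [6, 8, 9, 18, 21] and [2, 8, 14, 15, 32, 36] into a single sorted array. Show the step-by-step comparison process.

Merging process:

Compare 6 vs 2: take 2 from right. Merged: [2]
Compare 6 vs 8: take 6 from left. Merged: [2, 6]
Compare 8 vs 8: take 8 from left. Merged: [2, 6, 8]
Compare 9 vs 8: take 8 from right. Merged: [2, 6, 8, 8]
Compare 9 vs 14: take 9 from left. Merged: [2, 6, 8, 8, 9]
Compare 18 vs 14: take 14 from right. Merged: [2, 6, 8, 8, 9, 14]
Compare 18 vs 15: take 15 from right. Merged: [2, 6, 8, 8, 9, 14, 15]
Compare 18 vs 32: take 18 from left. Merged: [2, 6, 8, 8, 9, 14, 15, 18]
Compare 21 vs 32: take 21 from left. Merged: [2, 6, 8, 8, 9, 14, 15, 18, 21]
Append remaining from right: [32, 36]. Merged: [2, 6, 8, 8, 9, 14, 15, 18, 21, 32, 36]

Final merged array: [2, 6, 8, 8, 9, 14, 15, 18, 21, 32, 36]
Total comparisons: 9

The merged array is [2, 6, 8, 8, 9, 14, 15, 18, 21, 32, 36], requiring 9 comparisons. The merge step runs in O(n) time where n is the total number of elements.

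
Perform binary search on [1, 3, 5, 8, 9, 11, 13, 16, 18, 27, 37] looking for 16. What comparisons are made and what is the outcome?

Binary search for 16 in [1, 3, 5, 8, 9, 11, 13, 16, 18, 27, 37]:

lo=0, hi=10, mid=5, arr[mid]=11 -> 11 < 16, search right half
lo=6, hi=10, mid=8, arr[mid]=18 -> 18 > 16, search left half
lo=6, hi=7, mid=6, arr[mid]=13 -> 13 < 16, search right half
lo=7, hi=7, mid=7, arr[mid]=16 -> Found target at index 7!

Binary search finds 16 at index 7 after 4 comparisons. The search repeatedly halves the search space by comparing with the middle element.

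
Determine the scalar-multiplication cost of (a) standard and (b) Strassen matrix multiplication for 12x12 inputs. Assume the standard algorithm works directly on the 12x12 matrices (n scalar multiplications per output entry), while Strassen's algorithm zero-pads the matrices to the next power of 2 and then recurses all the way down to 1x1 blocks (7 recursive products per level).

Matrix multiplication for 12x12 matrices:

Strassen's algorithm requires power-of-2 dimensions. Pad 12x12 to 16x16 (next power of 2).

Standard algorithm: 12^3 = 1728 multiplications
Strassen's algorithm: 7^(log2(16)) = 7^4 = 2401 multiplications
Difference: 1728 - 2401 = -673 (Strassen uses MORE here due to padding overhead — for small or just-over-power-of-2 n, padding can outweigh the per-level savings)

Standard: 1728 multiplications (12^3). Strassen: 2401 multiplications (7^4, after padding to 16x16). Strassen reduces 8 recursive multiplications to 7 at each level.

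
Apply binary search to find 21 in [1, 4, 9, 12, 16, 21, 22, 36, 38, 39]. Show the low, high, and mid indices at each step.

Binary search for 21 in [1, 4, 9, 12, 16, 21, 22, 36, 38, 39]:

lo=0, hi=9, mid=4, arr[mid]=16 -> 16 < 21, search right half
lo=5, hi=9, mid=7, arr[mid]=36 -> 36 > 21, search left half
lo=5, hi=6, mid=5, arr[mid]=21 -> Found target at index 5!

Binary search finds 21 at index 5 after 3 comparisons. The search repeatedly halves the search space by comparing with the middle element.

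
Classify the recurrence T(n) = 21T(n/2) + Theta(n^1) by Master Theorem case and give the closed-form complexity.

Master Theorem for T(n) = 21T(n/2) + O(n^1):

a = 21, b = 2, c = 1
log_b(a) = log_2(21) = 4.3923

Case 1: c = 1 < log_2(21) = 4.3923
T(n) = O(n^(log_2 21))

For T(n) = 21T(n/2) + O(n^1): log_2(21) = 4.3923. This is Case 1 of the Master Theorem (c < log_b(a), work dominated by leaves), giving O(n^(log_2 21)).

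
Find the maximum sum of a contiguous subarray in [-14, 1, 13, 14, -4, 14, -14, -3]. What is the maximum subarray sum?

Using Kadane's algorithm on [-14, 1, 13, 14, -4, 14, -14, -3]:

Scanning through the array:
Position 1 (value 1): max_ending_here = 1, max_so_far = 1
Position 2 (value 13): max_ending_here = 14, max_so_far = 14
Position 3 (value 14): max_ending_here = 28, max_so_far = 28
Position 4 (value -4): max_ending_here = 24, max_so_far = 28
Position 5 (value 14): max_ending_here = 38, max_so_far = 38
Position 6 (value -14): max_ending_here = 24, max_so_far = 38
Position 7 (value -3): max_ending_here = 21, max_so_far = 38

Maximum subarray: [1, 13, 14, -4, 14]
Maximum sum: 38

The maximum subarray is [1, 13, 14, -4, 14] with sum 38. This subarray runs from index 1 to index 5.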